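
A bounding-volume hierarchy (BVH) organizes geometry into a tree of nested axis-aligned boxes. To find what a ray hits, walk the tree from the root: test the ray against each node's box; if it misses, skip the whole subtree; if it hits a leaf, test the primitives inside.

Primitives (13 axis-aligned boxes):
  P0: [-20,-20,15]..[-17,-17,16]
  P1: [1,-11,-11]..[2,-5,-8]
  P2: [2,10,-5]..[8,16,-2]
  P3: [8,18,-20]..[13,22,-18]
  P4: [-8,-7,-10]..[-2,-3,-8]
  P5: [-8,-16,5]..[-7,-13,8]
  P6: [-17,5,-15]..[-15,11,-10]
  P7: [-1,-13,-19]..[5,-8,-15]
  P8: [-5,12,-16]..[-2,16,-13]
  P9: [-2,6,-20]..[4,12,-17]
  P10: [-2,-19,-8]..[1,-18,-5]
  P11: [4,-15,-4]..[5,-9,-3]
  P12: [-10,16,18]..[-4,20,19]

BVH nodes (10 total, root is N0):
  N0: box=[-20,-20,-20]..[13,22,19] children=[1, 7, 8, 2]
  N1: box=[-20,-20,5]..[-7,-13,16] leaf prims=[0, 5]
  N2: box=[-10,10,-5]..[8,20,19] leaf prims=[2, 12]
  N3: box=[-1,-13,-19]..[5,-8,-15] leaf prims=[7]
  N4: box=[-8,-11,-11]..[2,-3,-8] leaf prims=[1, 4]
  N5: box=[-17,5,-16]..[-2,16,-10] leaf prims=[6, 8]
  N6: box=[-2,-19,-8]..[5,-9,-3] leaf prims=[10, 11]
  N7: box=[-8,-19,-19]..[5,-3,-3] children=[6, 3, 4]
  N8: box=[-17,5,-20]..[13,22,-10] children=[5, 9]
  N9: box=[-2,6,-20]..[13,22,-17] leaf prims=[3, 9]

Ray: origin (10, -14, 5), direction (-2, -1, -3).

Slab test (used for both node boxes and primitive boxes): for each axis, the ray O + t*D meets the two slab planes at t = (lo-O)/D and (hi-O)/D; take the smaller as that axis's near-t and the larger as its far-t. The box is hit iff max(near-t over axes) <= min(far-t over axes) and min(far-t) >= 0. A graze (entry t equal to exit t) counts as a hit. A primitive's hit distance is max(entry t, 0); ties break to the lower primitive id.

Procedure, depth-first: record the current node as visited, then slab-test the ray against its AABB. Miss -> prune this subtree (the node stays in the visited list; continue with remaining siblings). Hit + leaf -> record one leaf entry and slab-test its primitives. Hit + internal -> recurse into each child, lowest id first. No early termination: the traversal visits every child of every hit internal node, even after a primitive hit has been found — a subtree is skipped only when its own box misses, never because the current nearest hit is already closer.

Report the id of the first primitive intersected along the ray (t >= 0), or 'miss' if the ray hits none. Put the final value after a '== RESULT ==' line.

Walk:
N0 x:[-3/2,15] y:[-36,6] z:[-14/3,25/3] -> hit [-3/2,6], descend [1, 2, 7, 8]
  N1 x:[17/2,15] y:[-1,6] z:[-11/3,0] -> miss, prune
  N2 x:[1,10] y:[-34,-24] z:[-14/3,10/3] -> miss, prune
  N7 x:[5/2,9] y:[-11,5] z:[8/3,8] -> hit [8/3,5], descend [3, 4, 6]
    N3 x:[5/2,11/2] y:[-6,-1] z:[20/3,8] -> miss, prune
    N4 x:[4,9] y:[-11,-3] z:[13/3,16/3] -> miss, prune
    N6 x:[5/2,6] y:[-5,5] z:[8/3,13/3] -> hit [8/3,13/3] leaf, test {P10(miss), P11(miss)}
  N8 x:[-3/2,27/2] y:[-36,-19] z:[5,25/3] -> miss, prune

8 AABB tests over nodes [0, 1, 2, 7, 3, 4, 6, 8]; 1 leaf entered; closest miss.

== RESULT ==
miss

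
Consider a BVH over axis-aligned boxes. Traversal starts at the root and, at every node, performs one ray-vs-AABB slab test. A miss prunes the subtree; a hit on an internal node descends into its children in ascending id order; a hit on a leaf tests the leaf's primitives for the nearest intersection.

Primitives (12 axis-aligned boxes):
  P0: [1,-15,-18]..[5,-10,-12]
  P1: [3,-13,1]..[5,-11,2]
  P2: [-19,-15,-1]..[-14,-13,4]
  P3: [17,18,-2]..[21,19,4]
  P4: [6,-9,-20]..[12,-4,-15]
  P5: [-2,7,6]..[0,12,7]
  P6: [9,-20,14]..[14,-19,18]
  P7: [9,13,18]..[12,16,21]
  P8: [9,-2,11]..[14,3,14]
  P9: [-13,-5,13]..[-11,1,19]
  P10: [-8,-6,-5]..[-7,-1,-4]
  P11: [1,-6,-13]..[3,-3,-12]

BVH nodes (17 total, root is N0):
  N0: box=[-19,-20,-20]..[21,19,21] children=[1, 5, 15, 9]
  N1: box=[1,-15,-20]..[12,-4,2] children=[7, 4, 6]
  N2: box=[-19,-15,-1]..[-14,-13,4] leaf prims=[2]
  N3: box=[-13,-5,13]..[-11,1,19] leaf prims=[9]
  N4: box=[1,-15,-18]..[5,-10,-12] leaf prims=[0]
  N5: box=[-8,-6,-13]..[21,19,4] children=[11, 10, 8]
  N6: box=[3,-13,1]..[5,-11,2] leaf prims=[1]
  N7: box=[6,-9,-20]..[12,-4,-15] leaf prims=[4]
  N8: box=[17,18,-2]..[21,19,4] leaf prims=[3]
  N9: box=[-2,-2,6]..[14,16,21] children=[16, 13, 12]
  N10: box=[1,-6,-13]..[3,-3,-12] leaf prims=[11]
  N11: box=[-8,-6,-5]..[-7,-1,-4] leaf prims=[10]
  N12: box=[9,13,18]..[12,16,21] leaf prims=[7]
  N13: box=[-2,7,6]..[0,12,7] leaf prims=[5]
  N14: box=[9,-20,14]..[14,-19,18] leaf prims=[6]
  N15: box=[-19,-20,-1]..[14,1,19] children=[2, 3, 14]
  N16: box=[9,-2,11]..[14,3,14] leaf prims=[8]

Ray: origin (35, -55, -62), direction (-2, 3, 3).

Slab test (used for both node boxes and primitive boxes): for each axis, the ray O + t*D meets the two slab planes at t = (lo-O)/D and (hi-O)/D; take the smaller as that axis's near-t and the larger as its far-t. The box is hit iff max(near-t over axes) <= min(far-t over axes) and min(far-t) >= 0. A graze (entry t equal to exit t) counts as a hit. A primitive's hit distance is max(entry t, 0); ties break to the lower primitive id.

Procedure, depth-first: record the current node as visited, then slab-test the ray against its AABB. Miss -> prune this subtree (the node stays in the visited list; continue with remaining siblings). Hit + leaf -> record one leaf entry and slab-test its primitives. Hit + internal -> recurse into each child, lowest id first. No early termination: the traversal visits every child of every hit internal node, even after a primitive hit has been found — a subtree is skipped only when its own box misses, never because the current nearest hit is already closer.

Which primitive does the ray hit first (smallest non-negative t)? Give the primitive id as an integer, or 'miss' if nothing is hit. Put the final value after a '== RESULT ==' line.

Traverse from the root:
N0 x:[7,27] y:[35/3,74/3] z:[14,83/3] -> hit [14,74/3], descend [1, 5, 9, 15]
  N1 x:[23/2,17] y:[40/3,17] z:[14,64/3] -> hit [14,17], descend [4, 6, 7]
    N4 x:[15,17] y:[40/3,15] z:[44/3,50/3] -> hit [15,15] leaf, test {P0@t=15}
    N6 x:[15,16] y:[14,44/3] z:[21,64/3] -> miss, prune
    N7 x:[23/2,29/2] y:[46/3,17] z:[14,47/3] -> miss, prune
  N5 x:[7,43/2] y:[49/3,74/3] z:[49/3,22] -> hit [49/3,43/2], descend [8, 10, 11]
    N8 x:[7,9] y:[73/3,74/3] z:[20,22] -> miss, prune
    N10 x:[16,17] y:[49/3,52/3] z:[49/3,50/3] -> hit [49/3,50/3] leaf, test {P11@t=49/3}
    N11 x:[21,43/2] y:[49/3,18] z:[19,58/3] -> miss, prune
  N9 x:[21/2,37/2] y:[53/3,71/3] z:[68/3,83/3] -> miss, prune
  N15 x:[21/2,27] y:[35/3,56/3] z:[61/3,27] -> miss, prune

11 AABB tests over nodes [0, 1, 4, 6, 7, 5, 8, 10, 11, 9, 15]; 2 leaves entered; closest P0.

== RESULT ==
0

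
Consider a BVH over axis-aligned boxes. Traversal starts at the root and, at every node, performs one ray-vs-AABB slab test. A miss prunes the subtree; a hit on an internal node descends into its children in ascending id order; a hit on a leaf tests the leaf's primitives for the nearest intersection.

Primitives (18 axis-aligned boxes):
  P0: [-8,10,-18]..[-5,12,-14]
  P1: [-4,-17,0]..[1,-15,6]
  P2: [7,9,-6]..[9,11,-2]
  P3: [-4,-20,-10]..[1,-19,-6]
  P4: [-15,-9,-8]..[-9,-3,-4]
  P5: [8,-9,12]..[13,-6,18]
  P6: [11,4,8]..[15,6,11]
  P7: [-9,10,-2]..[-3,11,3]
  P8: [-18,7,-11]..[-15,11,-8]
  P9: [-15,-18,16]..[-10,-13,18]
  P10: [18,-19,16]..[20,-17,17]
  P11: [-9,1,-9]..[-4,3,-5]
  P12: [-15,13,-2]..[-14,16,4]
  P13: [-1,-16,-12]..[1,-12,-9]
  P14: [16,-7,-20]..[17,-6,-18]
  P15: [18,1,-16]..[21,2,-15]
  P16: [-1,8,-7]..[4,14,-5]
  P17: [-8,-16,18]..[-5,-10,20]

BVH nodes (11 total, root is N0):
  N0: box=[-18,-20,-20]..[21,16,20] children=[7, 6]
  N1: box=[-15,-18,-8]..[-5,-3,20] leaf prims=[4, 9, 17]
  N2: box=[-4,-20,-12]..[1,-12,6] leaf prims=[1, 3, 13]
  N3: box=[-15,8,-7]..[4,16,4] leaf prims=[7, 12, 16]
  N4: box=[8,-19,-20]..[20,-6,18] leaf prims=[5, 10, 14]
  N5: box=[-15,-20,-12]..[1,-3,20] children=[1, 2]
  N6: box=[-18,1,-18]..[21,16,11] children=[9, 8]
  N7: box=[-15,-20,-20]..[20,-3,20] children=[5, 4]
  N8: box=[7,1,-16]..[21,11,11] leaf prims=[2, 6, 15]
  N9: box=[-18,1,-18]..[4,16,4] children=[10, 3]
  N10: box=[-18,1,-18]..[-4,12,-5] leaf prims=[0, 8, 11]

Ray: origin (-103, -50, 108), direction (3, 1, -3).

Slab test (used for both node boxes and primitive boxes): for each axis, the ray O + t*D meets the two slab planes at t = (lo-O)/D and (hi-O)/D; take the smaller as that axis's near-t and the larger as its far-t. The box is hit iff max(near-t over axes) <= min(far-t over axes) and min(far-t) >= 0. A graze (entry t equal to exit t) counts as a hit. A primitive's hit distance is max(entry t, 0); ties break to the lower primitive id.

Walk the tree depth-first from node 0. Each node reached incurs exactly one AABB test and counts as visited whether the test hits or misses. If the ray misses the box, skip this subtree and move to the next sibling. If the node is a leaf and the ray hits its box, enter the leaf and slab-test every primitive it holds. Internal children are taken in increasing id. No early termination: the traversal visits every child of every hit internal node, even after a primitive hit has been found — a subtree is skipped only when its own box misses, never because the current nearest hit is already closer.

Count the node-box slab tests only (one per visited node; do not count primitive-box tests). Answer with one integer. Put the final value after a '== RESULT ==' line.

Trace the traversal:
N0 x:[85/3,124/3] y:[30,66] z:[88/3,128/3] -> hit [30,124/3], descend [6, 7]
  N6 x:[85/3,124/3] y:[51,66] z:[97/3,42] -> miss, prune
  N7 x:[88/3,41] y:[30,47] z:[88/3,128/3] -> hit [30,41], descend [4, 5]
    N4 x:[37,41] y:[31,44] z:[30,128/3] -> hit [37,41] leaf, test {P5(miss), P10(miss), P14(miss)}
    N5 x:[88/3,104/3] y:[30,47] z:[88/3,40] -> hit [30,104/3], descend [1, 2]
      N1 x:[88/3,98/3] y:[32,47] z:[88/3,116/3] -> hit [32,98/3] leaf, test {P4(miss), P9(miss), P17(miss)}
      N2 x:[33,104/3] y:[30,38] z:[34,40] -> hit [34,104/3] leaf, test {P1@t=34, P3(miss), P13(miss)}

7 AABB tests over nodes [0, 6, 7, 4, 5, 1, 2]; 3 leaves entered; closest P1.

== RESULT ==
7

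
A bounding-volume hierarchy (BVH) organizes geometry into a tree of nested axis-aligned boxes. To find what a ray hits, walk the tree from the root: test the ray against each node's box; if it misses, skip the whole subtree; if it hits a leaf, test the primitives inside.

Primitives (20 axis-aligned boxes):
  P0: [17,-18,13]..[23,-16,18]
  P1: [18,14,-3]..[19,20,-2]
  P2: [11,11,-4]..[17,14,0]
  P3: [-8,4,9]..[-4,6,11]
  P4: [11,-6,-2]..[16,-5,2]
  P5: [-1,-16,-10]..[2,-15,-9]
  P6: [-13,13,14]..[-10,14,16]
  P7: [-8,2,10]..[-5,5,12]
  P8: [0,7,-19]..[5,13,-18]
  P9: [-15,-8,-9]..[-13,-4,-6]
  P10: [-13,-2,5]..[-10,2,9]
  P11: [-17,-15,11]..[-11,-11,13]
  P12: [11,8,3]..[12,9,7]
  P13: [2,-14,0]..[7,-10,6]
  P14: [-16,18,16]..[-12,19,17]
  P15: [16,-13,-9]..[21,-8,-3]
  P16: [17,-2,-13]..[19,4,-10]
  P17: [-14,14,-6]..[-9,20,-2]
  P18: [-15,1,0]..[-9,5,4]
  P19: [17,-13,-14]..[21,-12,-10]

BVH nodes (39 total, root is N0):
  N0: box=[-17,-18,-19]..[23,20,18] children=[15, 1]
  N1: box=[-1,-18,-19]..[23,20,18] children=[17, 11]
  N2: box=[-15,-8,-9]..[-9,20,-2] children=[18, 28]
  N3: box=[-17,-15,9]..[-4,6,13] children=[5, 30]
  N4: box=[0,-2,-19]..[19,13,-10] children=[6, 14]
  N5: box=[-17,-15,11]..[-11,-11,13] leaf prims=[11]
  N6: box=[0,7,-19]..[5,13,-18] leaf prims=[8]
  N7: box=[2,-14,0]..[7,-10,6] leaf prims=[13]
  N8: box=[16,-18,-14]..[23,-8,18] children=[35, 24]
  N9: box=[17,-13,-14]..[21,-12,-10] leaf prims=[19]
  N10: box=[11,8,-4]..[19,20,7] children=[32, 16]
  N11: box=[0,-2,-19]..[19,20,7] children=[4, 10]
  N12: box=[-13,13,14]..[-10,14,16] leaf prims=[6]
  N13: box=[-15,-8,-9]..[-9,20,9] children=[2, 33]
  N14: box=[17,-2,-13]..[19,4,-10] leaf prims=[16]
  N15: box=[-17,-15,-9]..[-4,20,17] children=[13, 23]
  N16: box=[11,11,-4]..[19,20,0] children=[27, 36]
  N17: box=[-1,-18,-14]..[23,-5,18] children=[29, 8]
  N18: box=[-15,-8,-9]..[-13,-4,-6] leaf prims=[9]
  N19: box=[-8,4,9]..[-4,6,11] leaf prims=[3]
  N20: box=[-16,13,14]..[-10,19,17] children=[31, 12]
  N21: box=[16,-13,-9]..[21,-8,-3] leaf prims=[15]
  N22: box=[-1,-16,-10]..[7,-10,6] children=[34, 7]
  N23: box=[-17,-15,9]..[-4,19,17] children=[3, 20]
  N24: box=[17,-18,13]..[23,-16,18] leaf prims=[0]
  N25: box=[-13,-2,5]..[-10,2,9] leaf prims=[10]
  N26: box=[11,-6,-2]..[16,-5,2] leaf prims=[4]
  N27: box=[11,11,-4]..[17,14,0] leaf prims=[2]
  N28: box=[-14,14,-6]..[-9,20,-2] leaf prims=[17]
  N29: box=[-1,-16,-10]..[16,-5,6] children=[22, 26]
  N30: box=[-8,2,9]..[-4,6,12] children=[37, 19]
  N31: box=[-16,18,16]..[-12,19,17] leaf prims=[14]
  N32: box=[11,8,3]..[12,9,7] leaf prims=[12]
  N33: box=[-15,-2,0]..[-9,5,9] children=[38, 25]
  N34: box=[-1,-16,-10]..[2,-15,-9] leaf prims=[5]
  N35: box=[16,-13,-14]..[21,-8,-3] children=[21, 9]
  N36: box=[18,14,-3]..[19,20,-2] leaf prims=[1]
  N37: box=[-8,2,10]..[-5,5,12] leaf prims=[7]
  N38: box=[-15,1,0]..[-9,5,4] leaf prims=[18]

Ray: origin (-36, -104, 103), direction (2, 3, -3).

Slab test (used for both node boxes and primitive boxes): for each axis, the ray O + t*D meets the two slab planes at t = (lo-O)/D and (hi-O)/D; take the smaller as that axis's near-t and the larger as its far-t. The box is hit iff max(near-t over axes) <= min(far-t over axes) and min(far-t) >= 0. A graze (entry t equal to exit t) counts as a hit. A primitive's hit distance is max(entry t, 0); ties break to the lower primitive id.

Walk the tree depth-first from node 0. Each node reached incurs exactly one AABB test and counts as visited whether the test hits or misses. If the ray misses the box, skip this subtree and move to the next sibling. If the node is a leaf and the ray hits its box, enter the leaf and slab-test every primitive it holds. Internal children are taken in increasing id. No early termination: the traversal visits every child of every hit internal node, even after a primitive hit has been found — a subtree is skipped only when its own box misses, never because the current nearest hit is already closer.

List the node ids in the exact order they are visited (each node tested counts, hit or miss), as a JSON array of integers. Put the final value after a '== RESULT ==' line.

Traverse from the root:
N0 x:[19/2,59/2] y:[86/3,124/3] z:[85/3,122/3] -> hit [86/3,59/2], descend [1, 15]
  N1 x:[35/2,59/2] y:[86/3,124/3] z:[85/3,122/3] -> hit [86/3,59/2], descend [11, 17]
    N11 x:[18,55/2] y:[34,124/3] z:[32,122/3] -> miss, prune
    N17 x:[35/2,59/2] y:[86/3,33] z:[85/3,39] -> hit [86/3,59/2], descend [8, 29]
      N8 x:[26,59/2] y:[86/3,32] z:[85/3,39] -> hit [86/3,59/2], descend [24, 35]
        N24 x:[53/2,59/2] y:[86/3,88/3] z:[85/3,30] -> hit [86/3,88/3] leaf, test {P0@t=86/3}
        N35 x:[26,57/2] y:[91/3,32] z:[106/3,39] -> miss, prune
      N29 x:[35/2,26] y:[88/3,33] z:[97/3,113/3] -> miss, prune
  N15 x:[19/2,16] y:[89/3,124/3] z:[86/3,112/3] -> miss, prune

Visited [0, 1, 11, 17, 8, 24, 35, 29, 15]. Tests: 9 box, 1 leaf. Nearest: P0.

== RESULT ==
[0, 1, 11, 17, 8, 24, 35, 29, 15]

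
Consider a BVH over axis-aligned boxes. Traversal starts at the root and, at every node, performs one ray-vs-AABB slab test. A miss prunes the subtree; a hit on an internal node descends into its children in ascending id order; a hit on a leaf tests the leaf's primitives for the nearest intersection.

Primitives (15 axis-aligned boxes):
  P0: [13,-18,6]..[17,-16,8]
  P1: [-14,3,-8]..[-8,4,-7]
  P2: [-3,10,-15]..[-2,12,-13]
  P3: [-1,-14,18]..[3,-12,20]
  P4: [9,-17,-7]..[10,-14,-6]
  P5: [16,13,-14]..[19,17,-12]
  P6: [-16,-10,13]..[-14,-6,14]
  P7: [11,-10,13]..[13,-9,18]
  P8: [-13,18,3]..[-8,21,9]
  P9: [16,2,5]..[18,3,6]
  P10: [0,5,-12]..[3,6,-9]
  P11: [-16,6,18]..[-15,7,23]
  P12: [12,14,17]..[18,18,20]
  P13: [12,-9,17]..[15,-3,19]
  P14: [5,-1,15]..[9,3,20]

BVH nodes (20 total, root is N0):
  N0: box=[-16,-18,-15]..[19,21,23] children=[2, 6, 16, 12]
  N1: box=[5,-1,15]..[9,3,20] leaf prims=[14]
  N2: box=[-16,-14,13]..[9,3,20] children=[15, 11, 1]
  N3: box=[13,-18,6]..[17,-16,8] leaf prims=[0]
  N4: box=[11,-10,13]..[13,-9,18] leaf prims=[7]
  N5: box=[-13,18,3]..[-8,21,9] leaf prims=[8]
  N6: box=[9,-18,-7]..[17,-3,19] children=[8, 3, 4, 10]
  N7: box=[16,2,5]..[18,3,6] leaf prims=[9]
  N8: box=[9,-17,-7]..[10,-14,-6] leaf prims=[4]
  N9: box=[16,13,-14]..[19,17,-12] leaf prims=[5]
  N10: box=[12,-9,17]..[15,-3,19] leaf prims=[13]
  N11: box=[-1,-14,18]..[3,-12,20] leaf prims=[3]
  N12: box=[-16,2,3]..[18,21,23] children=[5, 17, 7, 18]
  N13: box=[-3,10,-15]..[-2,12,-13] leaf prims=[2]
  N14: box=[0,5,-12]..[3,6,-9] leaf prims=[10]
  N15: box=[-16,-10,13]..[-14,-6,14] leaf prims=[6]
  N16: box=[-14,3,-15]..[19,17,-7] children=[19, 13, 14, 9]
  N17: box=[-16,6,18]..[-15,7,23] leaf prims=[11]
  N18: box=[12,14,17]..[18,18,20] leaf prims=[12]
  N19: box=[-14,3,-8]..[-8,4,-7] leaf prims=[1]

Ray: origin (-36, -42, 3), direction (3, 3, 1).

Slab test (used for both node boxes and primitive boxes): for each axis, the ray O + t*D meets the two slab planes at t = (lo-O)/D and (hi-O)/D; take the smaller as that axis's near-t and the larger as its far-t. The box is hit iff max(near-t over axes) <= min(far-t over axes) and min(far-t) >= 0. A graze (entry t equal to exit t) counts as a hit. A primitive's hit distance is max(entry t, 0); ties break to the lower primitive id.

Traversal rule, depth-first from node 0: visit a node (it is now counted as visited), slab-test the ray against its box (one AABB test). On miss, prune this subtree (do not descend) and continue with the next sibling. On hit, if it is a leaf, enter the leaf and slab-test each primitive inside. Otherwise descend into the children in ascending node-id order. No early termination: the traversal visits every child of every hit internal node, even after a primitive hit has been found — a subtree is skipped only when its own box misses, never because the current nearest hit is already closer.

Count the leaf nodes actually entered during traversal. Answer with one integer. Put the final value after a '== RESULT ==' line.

Trace the traversal:
N0 x:[20/3,55/3] y:[8,21] z:[-18,20] -> hit [8,55/3], descend [2, 6, 12, 16]
  N2 x:[20/3,15] y:[28/3,15] z:[10,17] -> hit [10,15], descend [1, 11, 15]
    N1 x:[41/3,15] y:[41/3,15] z:[12,17] -> hit [41/3,15] leaf, test {P14@t=41/3}
    N11 x:[35/3,13] y:[28/3,10] z:[15,17] -> miss, prune
    N15 x:[20/3,22/3] y:[32/3,12] z:[10,11] -> miss, prune
  N6 x:[15,53/3] y:[8,13] z:[-10,16] -> miss, prune
  N12 x:[20/3,18] y:[44/3,21] z:[0,20] -> hit [44/3,18], descend [5, 7, 17, 18]
    N5 x:[23/3,28/3] y:[20,21] z:[0,6] -> miss, prune
    N7 x:[52/3,18] y:[44/3,15] z:[2,3] -> miss, prune
    N17 x:[20/3,7] y:[16,49/3] z:[15,20] -> miss, prune
    N18 x:[16,18] y:[56/3,20] z:[14,17] -> miss, prune
  N16 x:[22/3,55/3] y:[15,59/3] z:[-18,-10] -> miss, prune

12 AABB tests over nodes [0, 2, 1, 11, 15, 6, 12, 5, 7, 17, 18, 16]; 1 leaf entered; closest P14.

== RESULT ==
1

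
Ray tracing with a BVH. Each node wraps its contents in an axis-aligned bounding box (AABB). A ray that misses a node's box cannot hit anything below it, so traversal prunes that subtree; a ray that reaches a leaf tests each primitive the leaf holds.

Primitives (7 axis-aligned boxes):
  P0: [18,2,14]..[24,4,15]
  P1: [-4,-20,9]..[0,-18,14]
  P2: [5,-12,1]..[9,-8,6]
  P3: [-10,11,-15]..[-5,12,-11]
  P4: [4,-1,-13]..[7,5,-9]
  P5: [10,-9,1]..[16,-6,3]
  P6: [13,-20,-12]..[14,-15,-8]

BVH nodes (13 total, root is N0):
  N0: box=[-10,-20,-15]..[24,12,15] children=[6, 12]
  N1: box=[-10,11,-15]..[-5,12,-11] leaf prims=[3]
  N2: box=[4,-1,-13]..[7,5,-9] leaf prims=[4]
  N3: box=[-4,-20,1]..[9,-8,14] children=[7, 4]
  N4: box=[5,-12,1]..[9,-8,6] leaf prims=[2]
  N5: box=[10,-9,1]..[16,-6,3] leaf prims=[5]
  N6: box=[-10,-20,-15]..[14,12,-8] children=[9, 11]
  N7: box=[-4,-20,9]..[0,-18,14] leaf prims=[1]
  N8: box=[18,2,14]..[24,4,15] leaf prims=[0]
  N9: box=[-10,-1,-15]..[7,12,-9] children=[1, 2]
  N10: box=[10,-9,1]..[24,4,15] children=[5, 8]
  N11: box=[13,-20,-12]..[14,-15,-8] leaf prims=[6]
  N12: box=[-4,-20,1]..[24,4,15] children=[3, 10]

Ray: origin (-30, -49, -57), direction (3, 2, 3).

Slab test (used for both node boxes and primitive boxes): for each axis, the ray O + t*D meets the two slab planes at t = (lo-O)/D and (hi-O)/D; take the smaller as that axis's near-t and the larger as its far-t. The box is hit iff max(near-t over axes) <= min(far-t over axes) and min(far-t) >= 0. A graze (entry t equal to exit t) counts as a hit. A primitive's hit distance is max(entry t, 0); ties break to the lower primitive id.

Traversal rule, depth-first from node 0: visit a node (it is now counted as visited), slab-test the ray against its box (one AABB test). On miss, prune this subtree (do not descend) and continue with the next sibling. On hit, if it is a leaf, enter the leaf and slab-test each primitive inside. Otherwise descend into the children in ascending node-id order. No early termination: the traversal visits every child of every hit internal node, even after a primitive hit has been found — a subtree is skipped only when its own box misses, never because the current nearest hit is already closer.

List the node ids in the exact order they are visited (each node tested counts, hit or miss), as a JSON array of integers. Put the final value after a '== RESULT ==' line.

Trace the traversal:
N0 x:[20/3,18] y:[29/2,61/2] z:[14,24] -> hit [29/2,18], descend [6, 12]
  N6 x:[20/3,44/3] y:[29/2,61/2] z:[14,49/3] -> hit [29/2,44/3], descend [9, 11]
    N9 x:[20/3,37/3] y:[24,61/2] z:[14,16] -> miss, prune
    N11 x:[43/3,44/3] y:[29/2,17] z:[15,49/3] -> miss, prune
  N12 x:[26/3,18] y:[29/2,53/2] z:[58/3,24] -> miss, prune

Summary -> nodes [0, 6, 9, 11, 12]; box-tests=5; leaf-entries=0; first=miss

== RESULT ==
[0, 6, 9, 11, 12]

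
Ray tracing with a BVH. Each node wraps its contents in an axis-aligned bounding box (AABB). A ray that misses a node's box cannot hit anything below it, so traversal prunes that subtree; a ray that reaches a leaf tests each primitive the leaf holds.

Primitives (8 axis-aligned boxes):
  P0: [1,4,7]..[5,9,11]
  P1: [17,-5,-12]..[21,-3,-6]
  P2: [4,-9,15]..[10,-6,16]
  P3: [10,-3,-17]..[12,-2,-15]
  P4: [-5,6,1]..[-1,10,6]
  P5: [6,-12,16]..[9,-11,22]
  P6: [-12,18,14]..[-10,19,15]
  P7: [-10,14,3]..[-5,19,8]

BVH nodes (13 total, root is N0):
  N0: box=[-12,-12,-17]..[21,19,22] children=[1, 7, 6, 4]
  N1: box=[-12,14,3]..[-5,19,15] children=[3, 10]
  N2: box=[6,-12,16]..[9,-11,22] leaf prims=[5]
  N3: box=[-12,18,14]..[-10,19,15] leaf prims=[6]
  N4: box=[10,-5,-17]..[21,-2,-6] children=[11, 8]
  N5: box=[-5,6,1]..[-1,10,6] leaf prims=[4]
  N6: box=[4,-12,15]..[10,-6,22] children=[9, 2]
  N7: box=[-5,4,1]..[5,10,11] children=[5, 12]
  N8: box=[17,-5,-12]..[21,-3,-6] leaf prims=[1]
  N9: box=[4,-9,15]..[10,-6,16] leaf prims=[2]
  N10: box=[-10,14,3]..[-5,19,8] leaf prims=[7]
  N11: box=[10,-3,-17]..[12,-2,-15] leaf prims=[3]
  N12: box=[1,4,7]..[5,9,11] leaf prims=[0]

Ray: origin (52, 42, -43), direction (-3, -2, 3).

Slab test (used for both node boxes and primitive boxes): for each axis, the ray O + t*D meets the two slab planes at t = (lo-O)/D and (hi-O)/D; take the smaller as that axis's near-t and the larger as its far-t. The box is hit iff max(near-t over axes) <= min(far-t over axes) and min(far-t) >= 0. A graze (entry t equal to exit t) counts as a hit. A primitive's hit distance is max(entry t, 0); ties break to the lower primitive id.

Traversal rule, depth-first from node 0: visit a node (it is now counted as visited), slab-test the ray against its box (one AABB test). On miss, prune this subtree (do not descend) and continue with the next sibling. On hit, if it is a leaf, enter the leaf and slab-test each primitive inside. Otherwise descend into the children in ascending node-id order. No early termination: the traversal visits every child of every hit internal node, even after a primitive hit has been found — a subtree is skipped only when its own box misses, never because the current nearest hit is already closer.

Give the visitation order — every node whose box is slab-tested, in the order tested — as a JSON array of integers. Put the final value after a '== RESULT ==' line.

Walk:
N0 x:[31/3,64/3] y:[23/2,27] z:[26/3,65/3] -> hit [23/2,64/3], descend [1, 4, 6, 7]
  N1 x:[19,64/3] y:[23/2,14] z:[46/3,58/3] -> miss, prune
  N4 x:[31/3,14] y:[22,47/2] z:[26/3,37/3] -> miss, prune
  N6 x:[14,16] y:[24,27] z:[58/3,65/3] -> miss, prune
  N7 x:[47/3,19] y:[16,19] z:[44/3,18] -> hit [16,18], descend [5, 12]
    N5 x:[53/3,19] y:[16,18] z:[44/3,49/3] -> miss, prune
    N12 x:[47/3,17] y:[33/2,19] z:[50/3,18] -> hit [50/3,17] leaf, test {P0@t=50/3}

Visited [0, 1, 4, 6, 7, 5, 12]. Tests: 7 box, 1 leaf. Nearest: P0.

== RESULT ==
[0, 1, 4, 6, 7, 5, 12]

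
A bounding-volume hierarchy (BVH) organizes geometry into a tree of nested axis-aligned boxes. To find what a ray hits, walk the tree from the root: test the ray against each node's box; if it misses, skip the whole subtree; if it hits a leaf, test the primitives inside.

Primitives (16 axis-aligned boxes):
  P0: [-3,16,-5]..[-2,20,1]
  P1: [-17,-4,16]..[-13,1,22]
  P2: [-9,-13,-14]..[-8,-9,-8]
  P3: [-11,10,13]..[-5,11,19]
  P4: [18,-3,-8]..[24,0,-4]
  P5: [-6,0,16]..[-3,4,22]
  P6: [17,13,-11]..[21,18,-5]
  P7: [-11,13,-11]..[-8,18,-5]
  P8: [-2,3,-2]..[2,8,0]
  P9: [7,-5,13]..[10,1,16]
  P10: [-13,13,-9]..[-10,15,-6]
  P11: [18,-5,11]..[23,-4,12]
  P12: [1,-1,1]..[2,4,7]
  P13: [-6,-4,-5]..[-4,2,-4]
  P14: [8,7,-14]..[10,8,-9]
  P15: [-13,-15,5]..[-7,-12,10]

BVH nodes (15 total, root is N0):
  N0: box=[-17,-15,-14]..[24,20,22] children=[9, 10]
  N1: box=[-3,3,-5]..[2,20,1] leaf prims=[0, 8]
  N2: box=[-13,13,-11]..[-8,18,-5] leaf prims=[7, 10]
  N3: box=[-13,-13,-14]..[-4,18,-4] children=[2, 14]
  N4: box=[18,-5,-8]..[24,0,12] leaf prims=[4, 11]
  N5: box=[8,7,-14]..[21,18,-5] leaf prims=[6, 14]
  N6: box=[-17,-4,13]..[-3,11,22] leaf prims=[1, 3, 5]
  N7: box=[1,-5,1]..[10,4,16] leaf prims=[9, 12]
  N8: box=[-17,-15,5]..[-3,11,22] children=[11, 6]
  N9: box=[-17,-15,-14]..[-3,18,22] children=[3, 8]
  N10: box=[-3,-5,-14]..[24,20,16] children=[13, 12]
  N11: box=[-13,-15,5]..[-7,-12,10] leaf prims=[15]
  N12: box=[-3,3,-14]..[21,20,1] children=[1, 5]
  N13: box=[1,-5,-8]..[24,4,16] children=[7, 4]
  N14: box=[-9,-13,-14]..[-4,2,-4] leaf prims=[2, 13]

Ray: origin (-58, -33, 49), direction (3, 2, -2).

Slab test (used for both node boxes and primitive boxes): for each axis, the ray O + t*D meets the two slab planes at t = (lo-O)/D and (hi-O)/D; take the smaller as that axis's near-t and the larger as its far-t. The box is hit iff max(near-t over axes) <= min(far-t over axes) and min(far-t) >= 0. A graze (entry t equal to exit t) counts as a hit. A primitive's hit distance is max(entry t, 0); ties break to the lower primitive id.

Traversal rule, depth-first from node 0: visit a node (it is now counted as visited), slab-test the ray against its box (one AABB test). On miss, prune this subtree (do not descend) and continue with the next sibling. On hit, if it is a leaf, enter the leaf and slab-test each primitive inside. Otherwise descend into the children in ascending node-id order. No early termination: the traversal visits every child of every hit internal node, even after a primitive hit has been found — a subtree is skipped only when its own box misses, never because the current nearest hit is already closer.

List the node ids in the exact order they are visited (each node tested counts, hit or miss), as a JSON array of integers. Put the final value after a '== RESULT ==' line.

Traverse from the root:
N0 x:[41/3,82/3] y:[9,53/2] z:[27/2,63/2] -> hit [41/3,53/2], descend [9, 10]
  N9 x:[41/3,55/3] y:[9,51/2] z:[27/2,63/2] -> hit [41/3,55/3], descend [3, 8]
    N3 x:[15,18] y:[10,51/2] z:[53/2,63/2] -> miss, prune
    N8 x:[41/3,55/3] y:[9,22] z:[27/2,22] -> hit [41/3,55/3], descend [6, 11]
      N6 x:[41/3,55/3] y:[29/2,22] z:[27/2,18] -> hit [29/2,18] leaf, test {P1@t=29/2, P3(miss), P5(miss)}
      N11 x:[15,17] y:[9,21/2] z:[39/2,22] -> miss, prune
  N10 x:[55/3,82/3] y:[14,53/2] z:[33/2,63/2] -> hit [55/3,53/2], descend [12, 13]
    N12 x:[55/3,79/3] y:[18,53/2] z:[24,63/2] -> hit [24,79/3], descend [1, 5]
      N1 x:[55/3,20] y:[18,53/2] z:[24,27] -> miss, prune
      N5 x:[22,79/3] y:[20,51/2] z:[27,63/2] -> miss, prune
    N13 x:[59/3,82/3] y:[14,37/2] z:[33/2,57/2] -> miss, prune

Summary -> nodes [0, 9, 3, 8, 6, 11, 10, 12, 1, 5, 13]; box-tests=11; leaf-entries=1; first=P1

== RESULT ==
[0, 9, 3, 8, 6, 11, 10, 12, 1, 5, 13]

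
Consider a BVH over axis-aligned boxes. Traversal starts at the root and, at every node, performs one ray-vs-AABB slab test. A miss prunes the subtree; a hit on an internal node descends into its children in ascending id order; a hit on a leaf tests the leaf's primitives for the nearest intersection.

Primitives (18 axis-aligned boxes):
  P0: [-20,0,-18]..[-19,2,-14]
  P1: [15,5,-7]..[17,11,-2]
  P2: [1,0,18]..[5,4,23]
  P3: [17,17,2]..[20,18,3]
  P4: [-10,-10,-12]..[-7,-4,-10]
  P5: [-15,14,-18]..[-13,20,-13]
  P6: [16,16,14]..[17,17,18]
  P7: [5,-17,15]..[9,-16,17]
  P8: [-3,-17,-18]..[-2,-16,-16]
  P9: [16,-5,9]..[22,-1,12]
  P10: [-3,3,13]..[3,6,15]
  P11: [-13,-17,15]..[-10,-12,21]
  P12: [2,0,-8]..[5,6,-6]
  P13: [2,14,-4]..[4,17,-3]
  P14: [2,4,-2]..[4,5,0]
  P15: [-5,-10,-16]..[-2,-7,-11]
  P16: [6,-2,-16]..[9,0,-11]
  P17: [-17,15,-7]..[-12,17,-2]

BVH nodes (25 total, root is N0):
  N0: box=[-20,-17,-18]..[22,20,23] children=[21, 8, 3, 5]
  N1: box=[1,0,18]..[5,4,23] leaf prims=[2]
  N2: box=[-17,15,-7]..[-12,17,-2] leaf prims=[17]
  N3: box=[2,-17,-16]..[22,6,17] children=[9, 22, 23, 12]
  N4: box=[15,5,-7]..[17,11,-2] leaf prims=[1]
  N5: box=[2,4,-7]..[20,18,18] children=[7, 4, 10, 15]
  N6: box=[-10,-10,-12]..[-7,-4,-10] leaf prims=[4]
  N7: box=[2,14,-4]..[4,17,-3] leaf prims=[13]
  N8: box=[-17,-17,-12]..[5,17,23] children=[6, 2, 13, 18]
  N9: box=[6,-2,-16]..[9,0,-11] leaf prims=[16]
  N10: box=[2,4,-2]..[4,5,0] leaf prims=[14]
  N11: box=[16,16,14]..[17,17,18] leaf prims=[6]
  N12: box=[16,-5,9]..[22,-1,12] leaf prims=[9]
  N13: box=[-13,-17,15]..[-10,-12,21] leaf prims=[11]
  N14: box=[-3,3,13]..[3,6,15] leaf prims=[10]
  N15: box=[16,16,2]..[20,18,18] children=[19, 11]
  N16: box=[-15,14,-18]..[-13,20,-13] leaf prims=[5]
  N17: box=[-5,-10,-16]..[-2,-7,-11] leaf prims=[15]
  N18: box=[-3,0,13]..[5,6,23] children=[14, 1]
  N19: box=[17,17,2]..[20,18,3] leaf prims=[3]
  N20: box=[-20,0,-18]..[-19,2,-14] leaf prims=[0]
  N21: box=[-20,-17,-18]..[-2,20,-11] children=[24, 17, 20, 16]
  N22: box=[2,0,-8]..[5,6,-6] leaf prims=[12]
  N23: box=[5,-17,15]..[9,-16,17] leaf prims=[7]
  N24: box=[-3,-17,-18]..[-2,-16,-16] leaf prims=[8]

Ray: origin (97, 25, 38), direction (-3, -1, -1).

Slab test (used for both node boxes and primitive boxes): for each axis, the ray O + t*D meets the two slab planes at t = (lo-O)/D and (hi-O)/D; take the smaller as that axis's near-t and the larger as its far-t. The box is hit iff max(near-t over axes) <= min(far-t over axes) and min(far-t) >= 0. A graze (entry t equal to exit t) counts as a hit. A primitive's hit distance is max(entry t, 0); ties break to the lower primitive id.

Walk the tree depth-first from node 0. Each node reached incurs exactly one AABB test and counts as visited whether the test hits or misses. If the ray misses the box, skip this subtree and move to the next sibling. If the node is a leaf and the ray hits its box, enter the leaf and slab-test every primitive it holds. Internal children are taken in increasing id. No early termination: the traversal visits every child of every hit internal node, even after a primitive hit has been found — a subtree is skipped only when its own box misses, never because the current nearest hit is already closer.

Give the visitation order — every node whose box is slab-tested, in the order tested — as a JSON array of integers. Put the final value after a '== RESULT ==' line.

Trace the traversal:
N0 x:[25,39] y:[5,42] z:[15,56] -> hit [25,39], descend [3, 5, 8, 21]
  N3 x:[25,95/3] y:[19,42] z:[21,54] -> hit [25,95/3], descend [9, 12, 22, 23]
    N9 x:[88/3,91/3] y:[25,27] z:[49,54] -> miss, prune
    N12 x:[25,27] y:[26,30] z:[26,29] -> hit [26,27] leaf, test {P9@t=26}
    N22 x:[92/3,95/3] y:[19,25] z:[44,46] -> miss, prune
    N23 x:[88/3,92/3] y:[41,42] z:[21,23] -> miss, prune
  N5 x:[77/3,95/3] y:[7,21] z:[20,45] -> miss, prune
  N8 x:[92/3,38] y:[8,42] z:[15,50] -> hit [92/3,38], descend [2, 6, 13, 18]
    N2 x:[109/3,38] y:[8,10] z:[40,45] -> miss, prune
    N6 x:[104/3,107/3] y:[29,35] z:[48,50] -> miss, prune
    N13 x:[107/3,110/3] y:[37,42] z:[17,23] -> miss, prune
    N18 x:[92/3,100/3] y:[19,25] z:[15,25] -> miss, prune
  N21 x:[33,39] y:[5,42] z:[49,56] -> miss, prune

13 AABB tests over nodes [0, 3, 9, 12, 22, 23, 5, 8, 2, 6, 13, 18, 21]; 1 leaf entered; closest P9.

== RESULT ==
[0, 3, 9, 12, 22, 23, 5, 8, 2, 6, 13, 18, 21]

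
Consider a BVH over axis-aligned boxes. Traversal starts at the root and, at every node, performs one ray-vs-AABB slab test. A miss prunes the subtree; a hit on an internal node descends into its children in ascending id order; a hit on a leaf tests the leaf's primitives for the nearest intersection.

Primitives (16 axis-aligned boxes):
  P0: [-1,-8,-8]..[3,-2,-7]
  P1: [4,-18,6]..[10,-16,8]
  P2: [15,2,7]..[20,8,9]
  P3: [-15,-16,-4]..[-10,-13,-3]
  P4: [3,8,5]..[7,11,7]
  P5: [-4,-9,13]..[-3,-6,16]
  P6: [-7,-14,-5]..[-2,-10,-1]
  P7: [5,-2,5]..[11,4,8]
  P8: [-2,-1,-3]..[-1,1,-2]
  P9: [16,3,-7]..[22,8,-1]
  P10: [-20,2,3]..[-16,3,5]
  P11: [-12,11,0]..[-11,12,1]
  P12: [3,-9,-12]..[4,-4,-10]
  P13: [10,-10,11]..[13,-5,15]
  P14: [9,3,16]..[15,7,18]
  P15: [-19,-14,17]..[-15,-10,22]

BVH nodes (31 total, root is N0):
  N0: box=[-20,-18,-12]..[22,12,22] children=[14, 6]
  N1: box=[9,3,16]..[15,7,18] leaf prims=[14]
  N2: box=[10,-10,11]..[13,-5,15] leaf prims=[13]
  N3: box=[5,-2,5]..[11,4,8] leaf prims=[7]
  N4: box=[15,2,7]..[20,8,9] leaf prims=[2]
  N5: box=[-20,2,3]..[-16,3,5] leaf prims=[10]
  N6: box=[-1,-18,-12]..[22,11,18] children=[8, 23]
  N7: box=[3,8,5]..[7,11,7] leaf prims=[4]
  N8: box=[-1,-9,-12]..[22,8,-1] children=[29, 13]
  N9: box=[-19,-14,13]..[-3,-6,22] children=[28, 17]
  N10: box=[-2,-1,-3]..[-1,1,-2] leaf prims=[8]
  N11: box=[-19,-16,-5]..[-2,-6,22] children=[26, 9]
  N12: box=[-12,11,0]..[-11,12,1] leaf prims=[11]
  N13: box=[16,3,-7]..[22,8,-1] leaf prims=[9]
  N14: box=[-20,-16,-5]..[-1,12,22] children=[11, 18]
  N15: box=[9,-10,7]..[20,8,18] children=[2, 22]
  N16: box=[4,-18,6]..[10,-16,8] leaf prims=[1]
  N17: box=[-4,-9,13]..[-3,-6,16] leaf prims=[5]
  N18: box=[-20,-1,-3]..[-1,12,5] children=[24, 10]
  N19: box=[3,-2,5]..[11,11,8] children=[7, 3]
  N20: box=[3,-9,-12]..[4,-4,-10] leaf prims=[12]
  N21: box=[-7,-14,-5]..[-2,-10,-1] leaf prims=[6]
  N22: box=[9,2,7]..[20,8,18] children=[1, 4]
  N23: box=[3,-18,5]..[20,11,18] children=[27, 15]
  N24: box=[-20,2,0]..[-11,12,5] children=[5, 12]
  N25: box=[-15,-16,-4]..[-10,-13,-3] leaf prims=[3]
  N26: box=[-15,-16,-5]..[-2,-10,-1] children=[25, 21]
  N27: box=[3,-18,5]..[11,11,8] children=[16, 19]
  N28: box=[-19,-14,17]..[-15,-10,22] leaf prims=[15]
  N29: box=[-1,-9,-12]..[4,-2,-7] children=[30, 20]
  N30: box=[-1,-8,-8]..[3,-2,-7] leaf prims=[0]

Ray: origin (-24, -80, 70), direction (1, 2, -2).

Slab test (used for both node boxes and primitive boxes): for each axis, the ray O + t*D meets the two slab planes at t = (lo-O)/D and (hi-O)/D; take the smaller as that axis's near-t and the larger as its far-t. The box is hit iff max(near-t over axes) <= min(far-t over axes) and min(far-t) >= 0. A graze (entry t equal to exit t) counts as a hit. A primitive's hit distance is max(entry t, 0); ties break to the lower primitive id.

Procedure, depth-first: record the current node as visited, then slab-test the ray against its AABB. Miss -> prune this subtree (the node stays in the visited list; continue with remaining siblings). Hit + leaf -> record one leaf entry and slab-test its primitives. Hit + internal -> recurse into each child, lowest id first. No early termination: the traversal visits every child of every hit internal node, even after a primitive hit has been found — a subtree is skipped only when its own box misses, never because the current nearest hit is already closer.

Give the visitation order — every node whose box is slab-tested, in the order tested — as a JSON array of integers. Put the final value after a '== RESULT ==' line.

Traverse from the root:
N0 x:[4,46] y:[31,46] z:[24,41] -> hit [31,41], descend [6, 14]
  N6 x:[23,46] y:[31,91/2] z:[26,41] -> hit [31,41], descend [8, 23]
    N8 x:[23,46] y:[71/2,44] z:[71/2,41] -> hit [71/2,41], descend [13, 29]
      N13 x:[40,46] y:[83/2,44] z:[71/2,77/2] -> miss, prune
      N29 x:[23,28] y:[71/2,39] z:[77/2,41] -> miss, prune
    N23 x:[27,44] y:[31,91/2] z:[26,65/2] -> hit [31,65/2], descend [15, 27]
      N15 x:[33,44] y:[35,44] z:[26,63/2] -> miss, prune
      N27 x:[27,35] y:[31,91/2] z:[31,65/2] -> hit [31,65/2], descend [16, 19]
        N16 x:[28,34] y:[31,32] z:[31,32] -> hit [31,32] leaf, test {P1@t=31}
        N19 x:[27,35] y:[39,91/2] z:[31,65/2] -> miss, prune
  N14 x:[4,23] y:[32,46] z:[24,75/2] -> miss, prune

Summary -> nodes [0, 6, 8, 13, 29, 23, 15, 27, 16, 19, 14]; box-tests=11; leaf-entries=1; first=P1

== RESULT ==
[0, 6, 8, 13, 29, 23, 15, 27, 16, 19, 14]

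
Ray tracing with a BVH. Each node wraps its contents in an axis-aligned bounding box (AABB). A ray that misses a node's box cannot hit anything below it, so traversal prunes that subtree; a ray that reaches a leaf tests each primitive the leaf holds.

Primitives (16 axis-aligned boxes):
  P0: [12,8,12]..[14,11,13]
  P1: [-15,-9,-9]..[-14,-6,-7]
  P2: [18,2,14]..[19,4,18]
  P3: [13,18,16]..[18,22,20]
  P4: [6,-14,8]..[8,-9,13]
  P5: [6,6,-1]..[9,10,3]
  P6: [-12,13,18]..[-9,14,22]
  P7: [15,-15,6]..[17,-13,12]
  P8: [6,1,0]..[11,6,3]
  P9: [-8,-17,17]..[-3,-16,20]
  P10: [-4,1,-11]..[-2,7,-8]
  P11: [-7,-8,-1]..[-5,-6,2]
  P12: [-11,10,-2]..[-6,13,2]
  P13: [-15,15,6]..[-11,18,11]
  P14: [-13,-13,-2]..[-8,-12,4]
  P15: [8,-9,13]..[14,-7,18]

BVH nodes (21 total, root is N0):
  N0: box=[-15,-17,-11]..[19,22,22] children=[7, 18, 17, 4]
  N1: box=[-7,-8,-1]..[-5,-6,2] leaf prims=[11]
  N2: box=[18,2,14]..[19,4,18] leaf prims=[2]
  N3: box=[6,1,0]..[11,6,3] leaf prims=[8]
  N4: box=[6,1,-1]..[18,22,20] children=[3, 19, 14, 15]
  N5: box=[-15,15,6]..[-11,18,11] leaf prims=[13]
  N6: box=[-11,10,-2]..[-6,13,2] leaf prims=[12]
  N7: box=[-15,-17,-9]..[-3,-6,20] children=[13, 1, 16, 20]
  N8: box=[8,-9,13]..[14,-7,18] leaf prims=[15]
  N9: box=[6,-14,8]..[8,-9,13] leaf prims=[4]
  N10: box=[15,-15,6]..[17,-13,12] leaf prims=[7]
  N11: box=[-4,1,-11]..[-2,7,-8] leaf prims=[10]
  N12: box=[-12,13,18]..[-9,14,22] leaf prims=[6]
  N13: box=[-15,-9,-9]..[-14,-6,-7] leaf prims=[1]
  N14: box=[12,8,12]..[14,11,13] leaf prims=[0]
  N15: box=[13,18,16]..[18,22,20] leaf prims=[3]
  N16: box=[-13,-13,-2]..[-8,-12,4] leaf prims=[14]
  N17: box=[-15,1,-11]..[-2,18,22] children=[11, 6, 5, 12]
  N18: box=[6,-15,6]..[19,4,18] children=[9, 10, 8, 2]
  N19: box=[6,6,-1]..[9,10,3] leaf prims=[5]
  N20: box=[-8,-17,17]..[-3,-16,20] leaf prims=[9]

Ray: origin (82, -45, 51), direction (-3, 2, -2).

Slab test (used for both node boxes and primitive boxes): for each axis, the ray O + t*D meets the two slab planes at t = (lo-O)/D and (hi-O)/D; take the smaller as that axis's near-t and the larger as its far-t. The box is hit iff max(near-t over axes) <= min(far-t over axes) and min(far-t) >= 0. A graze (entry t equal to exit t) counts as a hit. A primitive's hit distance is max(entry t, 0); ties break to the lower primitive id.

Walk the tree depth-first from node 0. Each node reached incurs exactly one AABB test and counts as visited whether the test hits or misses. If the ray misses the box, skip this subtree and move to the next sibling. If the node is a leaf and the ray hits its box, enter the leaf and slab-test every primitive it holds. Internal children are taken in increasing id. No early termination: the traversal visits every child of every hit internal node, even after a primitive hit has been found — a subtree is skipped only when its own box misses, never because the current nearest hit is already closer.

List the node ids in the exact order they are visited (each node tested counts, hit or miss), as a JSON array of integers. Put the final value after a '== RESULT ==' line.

Walk:
N0 x:[21,97/3] y:[14,67/2] z:[29/2,31] -> hit [21,31], descend [4, 7, 17, 18]
  N4 x:[64/3,76/3] y:[23,67/2] z:[31/2,26] -> hit [23,76/3], descend [3, 14, 15, 19]
    N3 x:[71/3,76/3] y:[23,51/2] z:[24,51/2] -> hit [24,76/3] leaf, test {P8@t=24}
    N14 x:[68/3,70/3] y:[53/2,28] z:[19,39/2] -> miss, prune
    N15 x:[64/3,23] y:[63/2,67/2] z:[31/2,35/2] -> miss, prune
    N19 x:[73/3,76/3] y:[51/2,55/2] z:[24,26] -> miss, prune
  N7 x:[85/3,97/3] y:[14,39/2] z:[31/2,30] -> miss, prune
  N17 x:[28,97/3] y:[23,63/2] z:[29/2,31] -> hit [28,31], descend [5, 6, 11, 12]
    N5 x:[31,97/3] y:[30,63/2] z:[20,45/2] -> miss, prune
    N6 x:[88/3,31] y:[55/2,29] z:[49/2,53/2] -> miss, prune
    N11 x:[28,86/3] y:[23,26] z:[59/2,31] -> miss, prune
    N12 x:[91/3,94/3] y:[29,59/2] z:[29/2,33/2] -> miss, prune
  N18 x:[21,76/3] y:[15,49/2] z:[33/2,45/2] -> hit [21,45/2], descend [2, 8, 9, 10]
    N2 x:[21,64/3] y:[47/2,49/2] z:[33/2,37/2] -> miss, prune
    N8 x:[68/3,74/3] y:[18,19] z:[33/2,19] -> miss, prune
    N9 x:[74/3,76/3] y:[31/2,18] z:[19,43/2] -> miss, prune
    N10 x:[65/3,67/3] y:[15,16] z:[39/2,45/2] -> miss, prune

Visited [0, 4, 3, 14, 15, 19, 7, 17, 5, 6, 11, 12, 18, 2, 8, 9, 10]. Tests: 17 box, 1 leaf. Nearest: P8.

== RESULT ==
[0, 4, 3, 14, 15, 19, 7, 17, 5, 6, 11, 12, 18, 2, 8, 9, 10]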